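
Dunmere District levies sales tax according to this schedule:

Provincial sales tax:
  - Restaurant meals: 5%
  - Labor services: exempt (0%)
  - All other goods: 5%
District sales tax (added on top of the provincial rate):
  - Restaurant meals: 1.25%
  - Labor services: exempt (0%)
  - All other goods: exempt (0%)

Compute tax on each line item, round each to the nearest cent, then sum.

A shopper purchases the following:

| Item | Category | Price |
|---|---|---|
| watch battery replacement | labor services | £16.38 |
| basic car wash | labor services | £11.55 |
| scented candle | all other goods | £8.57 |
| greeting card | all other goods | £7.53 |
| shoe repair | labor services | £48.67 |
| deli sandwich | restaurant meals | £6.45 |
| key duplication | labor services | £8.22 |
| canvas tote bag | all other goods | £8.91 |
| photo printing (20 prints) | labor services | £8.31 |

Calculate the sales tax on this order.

£1.66

Watch battery replacement £16.38: labor services → 0% + 0% district = 0% → £0.00
Basic car wash £11.55: labor services → 0% + 0% district = 0% → £0.00
Scented candle £8.57: all other goods → 5% + 0% district = 5% → £0.43
Greeting card £7.53: all other goods → 5% + 0% district = 5% → £0.38
Shoe repair £48.67: labor services → 0% + 0% district = 0% → £0.00
Deli sandwich £6.45: restaurant meals → 5% + 1.25% district = 6.25% → £0.40
Key duplication £8.22: labor services → 0% + 0% district = 0% → £0.00
Canvas tote bag £8.91: all other goods → 5% + 0% district = 5% → £0.45
Photo printing (20 prints) £8.31: labor services → 0% + 0% district = 0% → £0.00
Total tax = £0.43 + £0.38 + £0.40 + £0.45 = £1.66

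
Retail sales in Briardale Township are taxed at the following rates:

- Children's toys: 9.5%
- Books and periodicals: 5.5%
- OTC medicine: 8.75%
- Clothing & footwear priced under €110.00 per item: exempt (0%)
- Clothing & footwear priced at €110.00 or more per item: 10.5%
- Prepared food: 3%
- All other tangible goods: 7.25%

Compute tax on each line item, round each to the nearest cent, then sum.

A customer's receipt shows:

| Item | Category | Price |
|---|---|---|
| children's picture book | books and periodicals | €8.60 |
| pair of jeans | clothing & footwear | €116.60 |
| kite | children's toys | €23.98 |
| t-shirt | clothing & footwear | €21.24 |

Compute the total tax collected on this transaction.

Children's picture book €8.60: books and periodicals → 5.5% → €0.47
Pair of jeans €116.60: clothing & footwear, €110.00 or more → 10.5% → €12.24
Kite €23.98: children's toys → 9.5% → €2.28
T-shirt €21.24: clothing & footwear, under €110.00 → 0% → €0.00
Total tax = €0.47 + €12.24 + €2.28 = €14.99

€14.99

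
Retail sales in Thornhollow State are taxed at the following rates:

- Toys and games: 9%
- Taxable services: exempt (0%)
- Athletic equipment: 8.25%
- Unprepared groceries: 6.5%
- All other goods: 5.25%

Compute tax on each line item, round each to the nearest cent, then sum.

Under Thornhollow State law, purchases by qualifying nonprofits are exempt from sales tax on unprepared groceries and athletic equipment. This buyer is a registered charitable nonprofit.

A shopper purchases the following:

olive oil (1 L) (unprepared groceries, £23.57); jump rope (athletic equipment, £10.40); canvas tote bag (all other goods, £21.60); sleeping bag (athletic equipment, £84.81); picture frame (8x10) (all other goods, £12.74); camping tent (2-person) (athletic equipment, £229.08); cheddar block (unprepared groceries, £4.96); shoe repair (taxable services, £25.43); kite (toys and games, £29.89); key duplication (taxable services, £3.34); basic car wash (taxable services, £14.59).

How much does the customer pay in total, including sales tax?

Olive oil (1 L) £23.57: unprepared groceries, buyer-exempt → 0% → £0.00
Jump rope £10.40: athletic equipment, buyer-exempt → 0% → £0.00
Canvas tote bag £21.60: all other goods → 5.25% → £1.13
Sleeping bag £84.81: athletic equipment, buyer-exempt → 0% → £0.00
Picture frame (8x10) £12.74: all other goods → 5.25% → £0.67
Camping tent (2-person) £229.08: athletic equipment, buyer-exempt → 0% → £0.00
Cheddar block £4.96: unprepared groceries, buyer-exempt → 0% → £0.00
Shoe repair £25.43: taxable services → 0% → £0.00
Kite £29.89: toys and games → 9% → £2.69
Key duplication £3.34: taxable services → 0% → £0.00
Basic car wash £14.59: taxable services → 0% → £0.00
Subtotal = £460.41; tax = £4.49; total due = £464.90

£464.90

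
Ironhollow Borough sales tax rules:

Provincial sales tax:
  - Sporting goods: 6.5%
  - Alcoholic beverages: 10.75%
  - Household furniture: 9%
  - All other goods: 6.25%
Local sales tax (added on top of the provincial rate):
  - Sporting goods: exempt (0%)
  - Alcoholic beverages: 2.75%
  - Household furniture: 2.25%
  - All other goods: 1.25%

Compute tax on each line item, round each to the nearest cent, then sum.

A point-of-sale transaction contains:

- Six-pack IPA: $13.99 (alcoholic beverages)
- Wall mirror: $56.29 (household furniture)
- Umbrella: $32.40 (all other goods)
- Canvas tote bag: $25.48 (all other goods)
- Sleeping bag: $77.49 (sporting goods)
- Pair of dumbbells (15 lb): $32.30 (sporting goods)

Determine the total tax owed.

Six-pack IPA $13.99: alcoholic beverages → 10.75% + 2.75% local = 13.5% → $1.89
Wall mirror $56.29: household furniture → 9% + 2.25% local = 11.25% → $6.33
Umbrella $32.40: all other goods → 6.25% + 1.25% local = 7.5% → $2.43
Canvas tote bag $25.48: all other goods → 6.25% + 1.25% local = 7.5% → $1.91
Sleeping bag $77.49: sporting goods → 6.5% + 0% local = 6.5% → $5.04
Pair of dumbbells (15 lb) $32.30: sporting goods → 6.5% + 0% local = 6.5% → $2.10
Total tax = $1.89 + $6.33 + $2.43 + $1.91 + $5.04 + $2.10 = $19.70

$19.70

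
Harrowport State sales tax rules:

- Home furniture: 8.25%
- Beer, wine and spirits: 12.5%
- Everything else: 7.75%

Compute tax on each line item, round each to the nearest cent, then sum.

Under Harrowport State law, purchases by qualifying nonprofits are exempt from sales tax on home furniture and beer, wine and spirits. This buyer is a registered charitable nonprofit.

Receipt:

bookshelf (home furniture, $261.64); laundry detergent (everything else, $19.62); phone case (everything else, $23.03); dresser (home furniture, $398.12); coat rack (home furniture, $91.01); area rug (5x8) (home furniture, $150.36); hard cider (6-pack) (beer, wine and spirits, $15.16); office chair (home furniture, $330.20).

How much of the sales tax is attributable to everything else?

$3.30

Laundry detergent $19.62: everything else → 7.75% → $1.52
Phone case $23.03: everything else → 7.75% → $1.78
Tax on everything else = $1.52 + $1.78 = $3.30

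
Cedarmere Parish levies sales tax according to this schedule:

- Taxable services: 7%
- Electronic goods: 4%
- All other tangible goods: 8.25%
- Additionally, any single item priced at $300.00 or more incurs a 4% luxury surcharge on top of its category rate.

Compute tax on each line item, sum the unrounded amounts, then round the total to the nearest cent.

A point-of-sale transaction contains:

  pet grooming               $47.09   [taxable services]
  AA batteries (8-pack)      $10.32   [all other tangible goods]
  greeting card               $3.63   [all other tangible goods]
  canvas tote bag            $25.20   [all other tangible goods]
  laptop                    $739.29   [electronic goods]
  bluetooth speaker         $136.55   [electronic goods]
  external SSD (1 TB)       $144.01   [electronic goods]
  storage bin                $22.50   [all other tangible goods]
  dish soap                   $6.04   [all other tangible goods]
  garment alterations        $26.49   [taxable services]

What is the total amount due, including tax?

$1242.22

Pet grooming $47.09: taxable services → 7% → $3.2963
AA batteries (8-pack) $10.32: all other tangible goods → 8.25% → $0.8514
Greeting card $3.63: all other tangible goods → 8.25% → $0.299475
Canvas tote bag $25.20: all other tangible goods → 8.25% → $2.079
Laptop $739.29: electronic goods → 4% + 4% surcharge = 8% → $59.1432
Bluetooth speaker $136.55: electronic goods → 4% → $5.462
External SSD (1 TB) $144.01: electronic goods → 4% → $5.7604
Storage bin $22.50: all other tangible goods → 8.25% → $1.85625
Dish soap $6.04: all other tangible goods → 8.25% → $0.4983
Garment alterations $26.49: taxable services → 7% → $1.8543
Subtotal = $1161.12; unrounded tax = $81.100625 → $81.10; total due = $1242.22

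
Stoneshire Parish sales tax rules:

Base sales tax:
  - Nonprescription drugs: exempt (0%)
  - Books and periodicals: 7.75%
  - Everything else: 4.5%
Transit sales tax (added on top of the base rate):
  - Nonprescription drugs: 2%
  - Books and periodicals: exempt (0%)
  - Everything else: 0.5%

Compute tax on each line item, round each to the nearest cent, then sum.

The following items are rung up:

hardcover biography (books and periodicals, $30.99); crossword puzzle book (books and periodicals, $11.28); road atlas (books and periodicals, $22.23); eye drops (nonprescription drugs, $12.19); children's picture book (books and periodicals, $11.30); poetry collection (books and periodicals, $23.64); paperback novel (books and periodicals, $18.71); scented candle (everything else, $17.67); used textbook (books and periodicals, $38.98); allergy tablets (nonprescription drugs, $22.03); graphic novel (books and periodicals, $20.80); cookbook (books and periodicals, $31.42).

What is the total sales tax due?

$17.78

Hardcover biography $30.99: books and periodicals → 7.75% + 0% transit = 7.75% → $2.40
Crossword puzzle book $11.28: books and periodicals → 7.75% + 0% transit = 7.75% → $0.87
Road atlas $22.23: books and periodicals → 7.75% + 0% transit = 7.75% → $1.72
Eye drops $12.19: nonprescription drugs → 0% + 2% transit = 2% → $0.24
Children's picture book $11.30: books and periodicals → 7.75% + 0% transit = 7.75% → $0.88
Poetry collection $23.64: books and periodicals → 7.75% + 0% transit = 7.75% → $1.83
Paperback novel $18.71: books and periodicals → 7.75% + 0% transit = 7.75% → $1.45
Scented candle $17.67: everything else → 4.5% + 0.5% transit = 5% → $0.88
Used textbook $38.98: books and periodicals → 7.75% + 0% transit = 7.75% → $3.02
Allergy tablets $22.03: nonprescription drugs → 0% + 2% transit = 2% → $0.44
Graphic novel $20.80: books and periodicals → 7.75% + 0% transit = 7.75% → $1.61
Cookbook $31.42: books and periodicals → 7.75% + 0% transit = 7.75% → $2.44
Total tax = $2.40 + $0.87 + $1.72 + $0.24 + $0.88 + $1.83 + $1.45 + $0.88 + $3.02 + $0.44 + $1.61 + $2.44 = $17.78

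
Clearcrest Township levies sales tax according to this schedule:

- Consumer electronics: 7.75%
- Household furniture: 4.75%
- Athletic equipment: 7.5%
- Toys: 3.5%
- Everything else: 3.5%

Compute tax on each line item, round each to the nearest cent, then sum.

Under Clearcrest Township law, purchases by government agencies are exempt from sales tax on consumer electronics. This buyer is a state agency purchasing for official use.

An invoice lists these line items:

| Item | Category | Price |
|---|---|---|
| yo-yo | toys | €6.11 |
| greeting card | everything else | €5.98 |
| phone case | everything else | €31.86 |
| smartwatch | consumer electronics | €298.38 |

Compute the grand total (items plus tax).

€343.87

Yo-yo €6.11: toys → 3.5% → €0.21
Greeting card €5.98: everything else → 3.5% → €0.21
Phone case €31.86: everything else → 3.5% → €1.12
Smartwatch €298.38: consumer electronics, buyer-exempt → 0% → €0.00
Subtotal = €342.33; tax = €1.54; total due = €343.87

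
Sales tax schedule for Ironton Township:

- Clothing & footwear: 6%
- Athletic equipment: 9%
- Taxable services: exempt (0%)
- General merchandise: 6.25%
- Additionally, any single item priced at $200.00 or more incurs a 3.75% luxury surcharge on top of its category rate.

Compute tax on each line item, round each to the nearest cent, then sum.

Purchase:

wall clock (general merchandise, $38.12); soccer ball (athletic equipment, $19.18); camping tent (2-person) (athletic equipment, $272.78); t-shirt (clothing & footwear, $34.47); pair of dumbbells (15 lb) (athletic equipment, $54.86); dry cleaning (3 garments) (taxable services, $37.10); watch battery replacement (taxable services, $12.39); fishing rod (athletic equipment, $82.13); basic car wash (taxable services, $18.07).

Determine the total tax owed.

$53.29

Wall clock $38.12: general merchandise → 6.25% → $2.38
Soccer ball $19.18: athletic equipment → 9% → $1.73
Camping tent (2-person) $272.78: athletic equipment → 9% + 3.75% surcharge = 12.75% → $34.78
T-shirt $34.47: clothing & footwear → 6% → $2.07
Pair of dumbbells (15 lb) $54.86: athletic equipment → 9% → $4.94
Dry cleaning (3 garments) $37.10: taxable services → 0% → $0.00
Watch battery replacement $12.39: taxable services → 0% → $0.00
Fishing rod $82.13: athletic equipment → 9% → $7.39
Basic car wash $18.07: taxable services → 0% → $0.00
Total tax = $2.38 + $1.73 + $34.78 + $2.07 + $4.94 + $7.39 = $53.29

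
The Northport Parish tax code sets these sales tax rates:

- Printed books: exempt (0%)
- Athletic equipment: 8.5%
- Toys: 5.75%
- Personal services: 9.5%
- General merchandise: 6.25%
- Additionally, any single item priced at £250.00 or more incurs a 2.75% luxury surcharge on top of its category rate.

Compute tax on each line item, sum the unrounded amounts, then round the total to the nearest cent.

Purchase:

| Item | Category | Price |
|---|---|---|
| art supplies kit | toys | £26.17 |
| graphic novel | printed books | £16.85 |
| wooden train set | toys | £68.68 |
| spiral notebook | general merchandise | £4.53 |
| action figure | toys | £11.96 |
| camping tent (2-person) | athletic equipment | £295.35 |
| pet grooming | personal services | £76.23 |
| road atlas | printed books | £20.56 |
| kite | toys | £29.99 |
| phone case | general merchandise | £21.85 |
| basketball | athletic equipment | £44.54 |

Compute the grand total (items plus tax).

Art supplies kit £26.17: toys → 5.75% → £1.504775
Graphic novel £16.85: printed books → 0% → £0.00
Wooden train set £68.68: toys → 5.75% → £3.9491
Spiral notebook £4.53: general merchandise → 6.25% → £0.283125
Action figure £11.96: toys → 5.75% → £0.6877
Camping tent (2-person) £295.35: athletic equipment → 8.5% + 2.75% surcharge = 11.25% → £33.226875
Pet grooming £76.23: personal services → 9.5% → £7.24185
Road atlas £20.56: printed books → 0% → £0.00
Kite £29.99: toys → 5.75% → £1.724425
Phone case £21.85: general merchandise → 6.25% → £1.365625
Basketball £44.54: athletic equipment → 8.5% → £3.7859
Subtotal = £616.71; unrounded tax = £53.769375 → £53.77; total due = £670.48

£670.48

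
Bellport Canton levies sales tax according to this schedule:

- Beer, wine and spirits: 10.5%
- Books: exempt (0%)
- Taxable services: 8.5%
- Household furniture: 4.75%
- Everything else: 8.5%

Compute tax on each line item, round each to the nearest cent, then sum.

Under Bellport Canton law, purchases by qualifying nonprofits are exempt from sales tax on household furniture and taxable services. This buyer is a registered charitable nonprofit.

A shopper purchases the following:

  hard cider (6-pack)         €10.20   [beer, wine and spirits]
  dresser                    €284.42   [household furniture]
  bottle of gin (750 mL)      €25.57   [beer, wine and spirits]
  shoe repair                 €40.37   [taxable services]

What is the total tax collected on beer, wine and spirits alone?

Hard cider (6-pack) €10.20: beer, wine and spirits → 10.5% → €1.07
Bottle of gin (750 mL) €25.57: beer, wine and spirits → 10.5% → €2.68
Tax on beer, wine and spirits = €1.07 + €2.68 = €3.75

€3.75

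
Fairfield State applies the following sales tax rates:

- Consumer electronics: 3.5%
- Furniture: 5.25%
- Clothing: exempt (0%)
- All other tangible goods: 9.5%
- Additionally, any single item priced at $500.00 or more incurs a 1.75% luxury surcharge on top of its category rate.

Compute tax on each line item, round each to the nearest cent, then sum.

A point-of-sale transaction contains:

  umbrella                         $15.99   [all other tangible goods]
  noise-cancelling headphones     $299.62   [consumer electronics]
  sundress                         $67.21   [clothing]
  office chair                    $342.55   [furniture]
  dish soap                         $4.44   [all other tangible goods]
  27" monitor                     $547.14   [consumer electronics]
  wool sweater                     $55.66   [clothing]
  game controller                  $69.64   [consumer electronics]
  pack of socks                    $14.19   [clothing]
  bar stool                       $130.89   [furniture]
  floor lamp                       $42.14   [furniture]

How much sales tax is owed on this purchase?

$70.65

Umbrella $15.99: all other tangible goods → 9.5% → $1.52
Noise-cancelling headphones $299.62: consumer electronics → 3.5% → $10.49
Sundress $67.21: clothing → 0% → $0.00
Office chair $342.55: furniture → 5.25% → $17.98
Dish soap $4.44: all other tangible goods → 9.5% → $0.42
27" monitor $547.14: consumer electronics → 3.5% + 1.75% surcharge = 5.25% → $28.72
Wool sweater $55.66: clothing → 0% → $0.00
Game controller $69.64: consumer electronics → 3.5% → $2.44
Pack of socks $14.19: clothing → 0% → $0.00
Bar stool $130.89: furniture → 5.25% → $6.87
Floor lamp $42.14: furniture → 5.25% → $2.21
Total tax = $1.52 + $10.49 + $17.98 + $0.42 + $28.72 + $2.44 + $6.87 + $2.21 = $70.65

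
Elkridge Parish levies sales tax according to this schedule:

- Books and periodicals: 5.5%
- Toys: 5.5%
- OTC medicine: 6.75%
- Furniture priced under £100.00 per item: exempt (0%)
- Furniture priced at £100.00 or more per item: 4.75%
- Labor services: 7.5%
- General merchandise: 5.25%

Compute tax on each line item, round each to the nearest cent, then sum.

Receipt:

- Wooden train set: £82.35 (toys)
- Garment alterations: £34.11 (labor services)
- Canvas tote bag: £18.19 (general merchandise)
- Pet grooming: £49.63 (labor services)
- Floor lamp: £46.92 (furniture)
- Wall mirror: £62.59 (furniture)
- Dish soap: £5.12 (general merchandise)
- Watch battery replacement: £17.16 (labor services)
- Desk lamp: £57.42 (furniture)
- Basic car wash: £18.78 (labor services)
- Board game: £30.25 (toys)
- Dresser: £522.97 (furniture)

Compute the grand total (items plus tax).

£986.72

Wooden train set £82.35: toys → 5.5% → £4.53
Garment alterations £34.11: labor services → 7.5% → £2.56
Canvas tote bag £18.19: general merchandise → 5.25% → £0.95
Pet grooming £49.63: labor services → 7.5% → £3.72
Floor lamp £46.92: furniture, under £100.00 → 0% → £0.00
Wall mirror £62.59: furniture, under £100.00 → 0% → £0.00
Dish soap £5.12: general merchandise → 5.25% → £0.27
Watch battery replacement £17.16: labor services → 7.5% → £1.29
Desk lamp £57.42: furniture, under £100.00 → 0% → £0.00
Basic car wash £18.78: labor services → 7.5% → £1.41
Board game £30.25: toys → 5.5% → £1.66
Dresser £522.97: furniture, £100.00 or more → 4.75% → £24.84
Subtotal = £945.49; tax = £41.23; total due = £986.72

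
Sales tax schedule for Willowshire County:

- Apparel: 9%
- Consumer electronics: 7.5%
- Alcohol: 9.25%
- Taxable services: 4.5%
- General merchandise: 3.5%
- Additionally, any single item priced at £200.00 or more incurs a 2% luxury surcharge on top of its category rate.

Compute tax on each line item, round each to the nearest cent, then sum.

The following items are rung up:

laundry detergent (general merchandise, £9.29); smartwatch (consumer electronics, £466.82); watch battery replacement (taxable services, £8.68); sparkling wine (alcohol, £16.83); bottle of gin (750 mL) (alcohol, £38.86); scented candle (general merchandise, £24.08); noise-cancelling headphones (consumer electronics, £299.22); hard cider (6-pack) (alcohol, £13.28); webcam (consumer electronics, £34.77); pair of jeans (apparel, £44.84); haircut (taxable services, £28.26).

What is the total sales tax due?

£88.64

Laundry detergent £9.29: general merchandise → 3.5% → £0.33
Smartwatch £466.82: consumer electronics → 7.5% + 2% surcharge = 9.5% → £44.35
Watch battery replacement £8.68: taxable services → 4.5% → £0.39
Sparkling wine £16.83: alcohol → 9.25% → £1.56
Bottle of gin (750 mL) £38.86: alcohol → 9.25% → £3.59
Scented candle £24.08: general merchandise → 3.5% → £0.84
Noise-cancelling headphones £299.22: consumer electronics → 7.5% + 2% surcharge = 9.5% → £28.43
Hard cider (6-pack) £13.28: alcohol → 9.25% → £1.23
Webcam £34.77: consumer electronics → 7.5% → £2.61
Pair of jeans £44.84: apparel → 9% → £4.04
Haircut £28.26: taxable services → 4.5% → £1.27
Total tax = £0.33 + £44.35 + £0.39 + £1.56 + £3.59 + £0.84 + £28.43 + £1.23 + £2.61 + £4.04 + £1.27 = £88.64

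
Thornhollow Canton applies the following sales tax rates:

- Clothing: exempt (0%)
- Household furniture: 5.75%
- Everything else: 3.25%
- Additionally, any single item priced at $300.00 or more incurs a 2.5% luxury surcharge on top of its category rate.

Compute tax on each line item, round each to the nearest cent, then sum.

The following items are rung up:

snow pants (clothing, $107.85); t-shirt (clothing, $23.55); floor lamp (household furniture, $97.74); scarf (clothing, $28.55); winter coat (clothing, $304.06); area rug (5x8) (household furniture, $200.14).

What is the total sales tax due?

$24.73

Snow pants $107.85: clothing → 0% → $0.00
T-shirt $23.55: clothing → 0% → $0.00
Floor lamp $97.74: household furniture → 5.75% → $5.62
Scarf $28.55: clothing → 0% → $0.00
Winter coat $304.06: clothing → 0% + 2.5% surcharge = 2.5% → $7.60
Area rug (5x8) $200.14: household furniture → 5.75% → $11.51
Total tax = $5.62 + $7.60 + $11.51 = $24.73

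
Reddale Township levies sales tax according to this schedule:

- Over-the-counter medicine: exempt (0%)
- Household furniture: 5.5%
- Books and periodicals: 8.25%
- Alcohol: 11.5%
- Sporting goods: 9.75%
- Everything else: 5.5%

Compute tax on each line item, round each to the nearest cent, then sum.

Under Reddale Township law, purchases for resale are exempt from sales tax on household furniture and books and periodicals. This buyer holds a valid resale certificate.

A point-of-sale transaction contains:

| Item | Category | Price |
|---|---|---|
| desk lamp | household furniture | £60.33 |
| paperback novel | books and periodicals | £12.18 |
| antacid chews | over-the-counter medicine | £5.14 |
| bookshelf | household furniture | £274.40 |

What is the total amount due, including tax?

£352.05

Desk lamp £60.33: household furniture, buyer-exempt → 0% → £0.00
Paperback novel £12.18: books and periodicals, buyer-exempt → 0% → £0.00
Antacid chews £5.14: over-the-counter medicine → 0% → £0.00
Bookshelf £274.40: household furniture, buyer-exempt → 0% → £0.00
Subtotal = £352.05; tax = £0.00; total due = £352.05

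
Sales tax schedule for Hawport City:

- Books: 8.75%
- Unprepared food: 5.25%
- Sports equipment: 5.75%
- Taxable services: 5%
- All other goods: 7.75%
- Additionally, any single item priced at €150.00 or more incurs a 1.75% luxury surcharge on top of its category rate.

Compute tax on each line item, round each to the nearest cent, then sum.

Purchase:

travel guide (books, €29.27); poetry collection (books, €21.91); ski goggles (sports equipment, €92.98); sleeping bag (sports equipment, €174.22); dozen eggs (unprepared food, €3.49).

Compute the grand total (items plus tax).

Travel guide €29.27: books → 8.75% → €2.56
Poetry collection €21.91: books → 8.75% → €1.92
Ski goggles €92.98: sports equipment → 5.75% → €5.35
Sleeping bag €174.22: sports equipment → 5.75% + 1.75% surcharge = 7.5% → €13.07
Dozen eggs €3.49: unprepared food → 5.25% → €0.18
Subtotal = €321.87; tax = €23.08; total due = €344.95

€344.95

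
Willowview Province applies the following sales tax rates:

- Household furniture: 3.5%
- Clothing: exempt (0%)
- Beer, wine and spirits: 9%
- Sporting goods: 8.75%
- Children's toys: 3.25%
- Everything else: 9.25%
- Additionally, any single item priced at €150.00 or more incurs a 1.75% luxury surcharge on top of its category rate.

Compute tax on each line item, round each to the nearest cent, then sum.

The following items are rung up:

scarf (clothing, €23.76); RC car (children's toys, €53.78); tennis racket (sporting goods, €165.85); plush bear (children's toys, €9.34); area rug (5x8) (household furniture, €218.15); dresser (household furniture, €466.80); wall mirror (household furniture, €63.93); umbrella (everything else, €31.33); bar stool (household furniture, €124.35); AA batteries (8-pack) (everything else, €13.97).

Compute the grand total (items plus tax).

€1237.46

Scarf €23.76: clothing → 0% → €0.00
RC car €53.78: children's toys → 3.25% → €1.75
Tennis racket €165.85: sporting goods → 8.75% + 1.75% surcharge = 10.5% → €17.41
Plush bear €9.34: children's toys → 3.25% → €0.30
Area rug (5x8) €218.15: household furniture → 3.5% + 1.75% surcharge = 5.25% → €11.45
Dresser €466.80: household furniture → 3.5% + 1.75% surcharge = 5.25% → €24.51
Wall mirror €63.93: household furniture → 3.5% → €2.24
Umbrella €31.33: everything else → 9.25% → €2.90
Bar stool €124.35: household furniture → 3.5% → €4.35
AA batteries (8-pack) €13.97: everything else → 9.25% → €1.29
Subtotal = €1171.26; tax = €66.20; total due = €1237.46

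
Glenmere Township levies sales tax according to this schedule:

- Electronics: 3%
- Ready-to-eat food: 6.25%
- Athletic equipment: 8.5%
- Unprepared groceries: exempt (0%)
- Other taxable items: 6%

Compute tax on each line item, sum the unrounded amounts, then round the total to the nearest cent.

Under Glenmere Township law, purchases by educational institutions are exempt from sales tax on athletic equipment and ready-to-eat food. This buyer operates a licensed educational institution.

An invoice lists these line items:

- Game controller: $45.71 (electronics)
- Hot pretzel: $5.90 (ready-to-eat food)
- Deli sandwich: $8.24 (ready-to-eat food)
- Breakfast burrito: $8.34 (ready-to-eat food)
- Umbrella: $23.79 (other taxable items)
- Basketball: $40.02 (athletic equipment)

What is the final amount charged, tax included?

Game controller $45.71: electronics → 3% → $1.3713
Hot pretzel $5.90: ready-to-eat food, buyer-exempt → 0% → $0.00
Deli sandwich $8.24: ready-to-eat food, buyer-exempt → 0% → $0.00
Breakfast burrito $8.34: ready-to-eat food, buyer-exempt → 0% → $0.00
Umbrella $23.79: other taxable items → 6% → $1.4274
Basketball $40.02: athletic equipment, buyer-exempt → 0% → $0.00
Subtotal = $132.00; unrounded tax = $2.7987 → $2.80; total due = $134.80

$134.80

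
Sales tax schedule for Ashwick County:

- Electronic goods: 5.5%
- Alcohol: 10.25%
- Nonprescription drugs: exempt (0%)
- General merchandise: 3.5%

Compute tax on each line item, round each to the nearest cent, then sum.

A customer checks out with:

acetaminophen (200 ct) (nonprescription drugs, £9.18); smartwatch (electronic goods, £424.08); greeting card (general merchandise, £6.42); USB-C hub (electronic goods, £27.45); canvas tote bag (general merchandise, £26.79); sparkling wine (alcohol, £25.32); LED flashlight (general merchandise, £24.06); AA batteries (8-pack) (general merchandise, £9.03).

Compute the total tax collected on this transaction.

Acetaminophen (200 ct) £9.18: nonprescription drugs → 0% → £0.00
Smartwatch £424.08: electronic goods → 5.5% → £23.32
Greeting card £6.42: general merchandise → 3.5% → £0.22
USB-C hub £27.45: electronic goods → 5.5% → £1.51
Canvas tote bag £26.79: general merchandise → 3.5% → £0.94
Sparkling wine £25.32: alcohol → 10.25% → £2.60
LED flashlight £24.06: general merchandise → 3.5% → £0.84
AA batteries (8-pack) £9.03: general merchandise → 3.5% → £0.32
Total tax = £23.32 + £0.22 + £1.51 + £0.94 + £2.60 + £0.84 + £0.32 = £29.75

£29.75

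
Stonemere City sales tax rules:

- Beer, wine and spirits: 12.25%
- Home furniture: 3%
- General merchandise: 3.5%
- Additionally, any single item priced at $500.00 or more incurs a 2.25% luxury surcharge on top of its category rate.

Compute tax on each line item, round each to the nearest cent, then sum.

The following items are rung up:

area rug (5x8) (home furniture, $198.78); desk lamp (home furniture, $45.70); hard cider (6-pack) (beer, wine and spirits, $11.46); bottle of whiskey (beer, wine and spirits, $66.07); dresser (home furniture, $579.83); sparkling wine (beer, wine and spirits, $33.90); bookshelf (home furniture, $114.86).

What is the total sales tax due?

$54.86

Area rug (5x8) $198.78: home furniture → 3% → $5.96
Desk lamp $45.70: home furniture → 3% → $1.37
Hard cider (6-pack) $11.46: beer, wine and spirits → 12.25% → $1.40
Bottle of whiskey $66.07: beer, wine and spirits → 12.25% → $8.09
Dresser $579.83: home furniture → 3% + 2.25% surcharge = 5.25% → $30.44
Sparkling wine $33.90: beer, wine and spirits → 12.25% → $4.15
Bookshelf $114.86: home furniture → 3% → $3.45
Total tax = $5.96 + $1.37 + $1.40 + $8.09 + $30.44 + $4.15 + $3.45 = $54.86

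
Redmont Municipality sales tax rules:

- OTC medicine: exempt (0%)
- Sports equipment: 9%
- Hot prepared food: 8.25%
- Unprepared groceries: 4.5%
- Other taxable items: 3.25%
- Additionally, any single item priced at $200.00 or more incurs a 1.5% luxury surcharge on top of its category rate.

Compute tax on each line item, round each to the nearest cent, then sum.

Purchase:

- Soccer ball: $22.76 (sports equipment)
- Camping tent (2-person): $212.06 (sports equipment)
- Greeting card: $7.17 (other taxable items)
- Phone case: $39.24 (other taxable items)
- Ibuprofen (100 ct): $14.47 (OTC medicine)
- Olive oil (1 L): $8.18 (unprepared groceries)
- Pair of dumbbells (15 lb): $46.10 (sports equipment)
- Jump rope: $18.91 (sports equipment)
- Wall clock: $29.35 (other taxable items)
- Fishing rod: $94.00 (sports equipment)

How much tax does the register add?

$41.46

Soccer ball $22.76: sports equipment → 9% → $2.05
Camping tent (2-person) $212.06: sports equipment → 9% + 1.5% surcharge = 10.5% → $22.27
Greeting card $7.17: other taxable items → 3.25% → $0.23
Phone case $39.24: other taxable items → 3.25% → $1.28
Ibuprofen (100 ct) $14.47: OTC medicine → 0% → $0.00
Olive oil (1 L) $8.18: unprepared groceries → 4.5% → $0.37
Pair of dumbbells (15 lb) $46.10: sports equipment → 9% → $4.15
Jump rope $18.91: sports equipment → 9% → $1.70
Wall clock $29.35: other taxable items → 3.25% → $0.95
Fishing rod $94.00: sports equipment → 9% → $8.46
Total tax = $2.05 + $22.27 + $0.23 + $1.28 + $0.37 + $4.15 + $1.70 + $0.95 + $8.46 = $41.46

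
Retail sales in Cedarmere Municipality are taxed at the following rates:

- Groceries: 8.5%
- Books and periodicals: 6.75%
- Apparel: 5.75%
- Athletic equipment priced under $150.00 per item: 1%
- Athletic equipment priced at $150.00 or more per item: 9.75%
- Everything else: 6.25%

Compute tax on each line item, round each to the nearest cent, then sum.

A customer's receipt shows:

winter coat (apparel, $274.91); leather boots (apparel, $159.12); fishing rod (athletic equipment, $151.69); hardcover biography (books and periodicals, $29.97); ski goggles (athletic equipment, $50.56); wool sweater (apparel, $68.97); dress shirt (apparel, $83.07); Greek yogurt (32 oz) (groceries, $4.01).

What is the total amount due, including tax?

Winter coat $274.91: apparel → 5.75% → $15.81
Leather boots $159.12: apparel → 5.75% → $9.15
Fishing rod $151.69: athletic equipment, $150.00 or more → 9.75% → $14.79
Hardcover biography $29.97: books and periodicals → 6.75% → $2.02
Ski goggles $50.56: athletic equipment, under $150.00 → 1% → $0.51
Wool sweater $68.97: apparel → 5.75% → $3.97
Dress shirt $83.07: apparel → 5.75% → $4.78
Greek yogurt (32 oz) $4.01: groceries → 8.5% → $0.34
Subtotal = $822.30; tax = $51.37; total due = $873.67

$873.67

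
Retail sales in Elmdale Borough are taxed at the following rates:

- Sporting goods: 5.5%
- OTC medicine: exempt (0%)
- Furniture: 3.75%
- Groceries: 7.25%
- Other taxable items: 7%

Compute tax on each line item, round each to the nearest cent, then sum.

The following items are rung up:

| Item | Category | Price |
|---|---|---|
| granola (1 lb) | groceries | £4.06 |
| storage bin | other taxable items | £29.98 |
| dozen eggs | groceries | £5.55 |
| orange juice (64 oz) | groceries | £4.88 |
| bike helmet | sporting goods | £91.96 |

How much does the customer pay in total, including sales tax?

£144.63

Granola (1 lb) £4.06: groceries → 7.25% → £0.29
Storage bin £29.98: other taxable items → 7% → £2.10
Dozen eggs £5.55: groceries → 7.25% → £0.40
Orange juice (64 oz) £4.88: groceries → 7.25% → £0.35
Bike helmet £91.96: sporting goods → 5.5% → £5.06
Subtotal = £136.43; tax = £8.20; total due = £144.63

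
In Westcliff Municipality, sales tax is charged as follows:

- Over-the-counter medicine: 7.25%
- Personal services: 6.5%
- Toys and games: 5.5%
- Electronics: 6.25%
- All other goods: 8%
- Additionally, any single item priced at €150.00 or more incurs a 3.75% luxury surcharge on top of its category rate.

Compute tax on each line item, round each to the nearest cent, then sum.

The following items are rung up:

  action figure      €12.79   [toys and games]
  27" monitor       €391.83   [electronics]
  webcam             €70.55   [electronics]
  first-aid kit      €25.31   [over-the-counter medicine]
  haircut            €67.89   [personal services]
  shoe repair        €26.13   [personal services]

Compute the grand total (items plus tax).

€646.73

Action figure €12.79: toys and games → 5.5% → €0.70
27" monitor €391.83: electronics → 6.25% + 3.75% surcharge = 10% → €39.18
Webcam €70.55: electronics → 6.25% → €4.41
First-aid kit €25.31: over-the-counter medicine → 7.25% → €1.83
Haircut €67.89: personal services → 6.5% → €4.41
Shoe repair €26.13: personal services → 6.5% → €1.70
Subtotal = €594.50; tax = €52.23; total due = €646.73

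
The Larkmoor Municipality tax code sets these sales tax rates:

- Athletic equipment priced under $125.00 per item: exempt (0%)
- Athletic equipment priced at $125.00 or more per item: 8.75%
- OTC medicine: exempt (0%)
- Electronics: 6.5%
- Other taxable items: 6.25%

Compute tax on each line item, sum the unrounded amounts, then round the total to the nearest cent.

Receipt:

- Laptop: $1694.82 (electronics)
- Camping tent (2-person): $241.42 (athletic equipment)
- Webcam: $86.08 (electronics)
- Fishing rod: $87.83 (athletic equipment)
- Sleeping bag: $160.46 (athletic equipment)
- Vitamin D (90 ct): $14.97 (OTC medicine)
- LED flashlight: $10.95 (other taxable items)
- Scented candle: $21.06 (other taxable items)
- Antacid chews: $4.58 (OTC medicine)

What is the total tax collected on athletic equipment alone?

$35.16

Camping tent (2-person) $241.42: athletic equipment, $125.00 or more → 8.75% → $21.12425
Fishing rod $87.83: athletic equipment, under $125.00 → 0% → $0.00
Sleeping bag $160.46: athletic equipment, $125.00 or more → 8.75% → $14.04025
Tax on athletic equipment: unrounded sum = $35.1645 → $35.16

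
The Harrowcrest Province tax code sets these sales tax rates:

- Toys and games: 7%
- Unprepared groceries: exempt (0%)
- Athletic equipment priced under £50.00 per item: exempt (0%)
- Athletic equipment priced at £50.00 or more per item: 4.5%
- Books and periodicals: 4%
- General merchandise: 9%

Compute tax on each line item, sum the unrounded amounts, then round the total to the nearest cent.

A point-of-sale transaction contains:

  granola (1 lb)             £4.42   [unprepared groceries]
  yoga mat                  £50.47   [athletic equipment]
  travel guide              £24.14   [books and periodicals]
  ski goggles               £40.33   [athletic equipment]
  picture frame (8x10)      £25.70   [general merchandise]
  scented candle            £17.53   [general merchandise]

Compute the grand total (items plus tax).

£169.72

Granola (1 lb) £4.42: unprepared groceries → 0% → £0.00
Yoga mat £50.47: athletic equipment, £50.00 or more → 4.5% → £2.27115
Travel guide £24.14: books and periodicals → 4% → £0.9656
Ski goggles £40.33: athletic equipment, under £50.00 → 0% → £0.00
Picture frame (8x10) £25.70: general merchandise → 9% → £2.313
Scented candle £17.53: general merchandise → 9% → £1.5777
Subtotal = £162.59; unrounded tax = £7.12745 → £7.13; total due = £169.72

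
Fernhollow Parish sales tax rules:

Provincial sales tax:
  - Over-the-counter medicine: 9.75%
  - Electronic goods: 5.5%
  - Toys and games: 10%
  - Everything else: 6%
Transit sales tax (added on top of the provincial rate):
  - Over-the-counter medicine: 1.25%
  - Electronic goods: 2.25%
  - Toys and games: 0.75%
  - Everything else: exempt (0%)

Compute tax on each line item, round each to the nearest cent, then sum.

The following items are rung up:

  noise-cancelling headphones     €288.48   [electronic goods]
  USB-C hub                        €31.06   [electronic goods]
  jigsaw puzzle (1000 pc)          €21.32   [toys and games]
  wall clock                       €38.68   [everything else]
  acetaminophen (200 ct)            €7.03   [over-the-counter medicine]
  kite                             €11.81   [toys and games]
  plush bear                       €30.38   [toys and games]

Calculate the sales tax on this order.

€34.69

Noise-cancelling headphones €288.48: electronic goods → 5.5% + 2.25% transit = 7.75% → €22.36
USB-C hub €31.06: electronic goods → 5.5% + 2.25% transit = 7.75% → €2.41
Jigsaw puzzle (1000 pc) €21.32: toys and games → 10% + 0.75% transit = 10.75% → €2.29
Wall clock €38.68: everything else → 6% + 0% transit = 6% → €2.32
Acetaminophen (200 ct) €7.03: over-the-counter medicine → 9.75% + 1.25% transit = 11% → €0.77
Kite €11.81: toys and games → 10% + 0.75% transit = 10.75% → €1.27
Plush bear €30.38: toys and games → 10% + 0.75% transit = 10.75% → €3.27
Total tax = €22.36 + €2.41 + €2.29 + €2.32 + €0.77 + €1.27 + €3.27 = €34.69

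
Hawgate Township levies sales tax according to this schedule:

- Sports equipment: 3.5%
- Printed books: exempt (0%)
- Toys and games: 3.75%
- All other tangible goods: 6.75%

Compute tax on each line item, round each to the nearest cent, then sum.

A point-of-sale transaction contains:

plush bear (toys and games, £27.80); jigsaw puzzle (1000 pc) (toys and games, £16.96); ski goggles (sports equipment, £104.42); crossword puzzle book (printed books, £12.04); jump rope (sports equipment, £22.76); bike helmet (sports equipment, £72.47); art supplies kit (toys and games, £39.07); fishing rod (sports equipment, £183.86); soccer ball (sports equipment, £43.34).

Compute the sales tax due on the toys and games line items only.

£3.15

Plush bear £27.80: toys and games → 3.75% → £1.04
Jigsaw puzzle (1000 pc) £16.96: toys and games → 3.75% → £0.64
Art supplies kit £39.07: toys and games → 3.75% → £1.47
Tax on toys and games = £1.04 + £0.64 + £1.47 = £3.15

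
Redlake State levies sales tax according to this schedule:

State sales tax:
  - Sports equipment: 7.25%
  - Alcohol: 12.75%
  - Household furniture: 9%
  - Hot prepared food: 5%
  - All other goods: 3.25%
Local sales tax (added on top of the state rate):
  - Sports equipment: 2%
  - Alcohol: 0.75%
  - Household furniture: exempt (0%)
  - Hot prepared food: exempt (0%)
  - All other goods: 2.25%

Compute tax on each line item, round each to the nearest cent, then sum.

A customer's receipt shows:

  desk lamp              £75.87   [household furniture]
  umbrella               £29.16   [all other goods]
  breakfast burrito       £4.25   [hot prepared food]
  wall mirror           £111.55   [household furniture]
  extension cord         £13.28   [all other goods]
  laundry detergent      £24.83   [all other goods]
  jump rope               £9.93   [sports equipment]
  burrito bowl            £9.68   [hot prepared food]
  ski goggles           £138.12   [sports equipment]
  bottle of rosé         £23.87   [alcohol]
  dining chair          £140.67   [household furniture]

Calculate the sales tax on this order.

£50.84

Desk lamp £75.87: household furniture → 9% + 0% local = 9% → £6.83
Umbrella £29.16: all other goods → 3.25% + 2.25% local = 5.5% → £1.60
Breakfast burrito £4.25: hot prepared food → 5% + 0% local = 5% → £0.21
Wall mirror £111.55: household furniture → 9% + 0% local = 9% → £10.04
Extension cord £13.28: all other goods → 3.25% + 2.25% local = 5.5% → £0.73
Laundry detergent £24.83: all other goods → 3.25% + 2.25% local = 5.5% → £1.37
Jump rope £9.93: sports equipment → 7.25% + 2% local = 9.25% → £0.92
Burrito bowl £9.68: hot prepared food → 5% + 0% local = 5% → £0.48
Ski goggles £138.12: sports equipment → 7.25% + 2% local = 9.25% → £12.78
Bottle of rosé £23.87: alcohol → 12.75% + 0.75% local = 13.5% → £3.22
Dining chair £140.67: household furniture → 9% + 0% local = 9% → £12.66
Total tax = £6.83 + £1.60 + £0.21 + £10.04 + £0.73 + £1.37 + £0.92 + £0.48 + £12.78 + £3.22 + £12.66 = £50.84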